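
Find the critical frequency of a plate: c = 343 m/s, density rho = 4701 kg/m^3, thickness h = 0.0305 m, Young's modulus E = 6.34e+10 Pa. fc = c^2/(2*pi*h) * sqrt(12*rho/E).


12*rho/E = 12*4701/6.34e+10 = 8.89779e-07
sqrt(12*rho/E) = sqrt(8.89779e-07) = 0.000943281
c^2/(2*pi*h) = 343^2/(2*pi*0.0305) = 613915
fc = 613915 * 0.000943281 = 579.09 Hz


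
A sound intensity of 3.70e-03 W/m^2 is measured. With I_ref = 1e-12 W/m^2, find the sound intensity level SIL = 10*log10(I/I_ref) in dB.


I / I_ref = 3.70e-03 / 1e-12 = 3.7e+09
SIL = 10 * log10(3.7e+09) = 95.682 dB


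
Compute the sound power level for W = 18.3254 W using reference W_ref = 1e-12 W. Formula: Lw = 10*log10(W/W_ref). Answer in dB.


W / W_ref = 18.3254 / 1e-12 = 1.83254e+13
Lw = 10 * log10(1.83254e+13) = 132.63 dB


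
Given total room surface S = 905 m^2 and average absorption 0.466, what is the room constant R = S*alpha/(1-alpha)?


R = 905 * 0.466 / (1 - 0.466) = 789.76 m^2


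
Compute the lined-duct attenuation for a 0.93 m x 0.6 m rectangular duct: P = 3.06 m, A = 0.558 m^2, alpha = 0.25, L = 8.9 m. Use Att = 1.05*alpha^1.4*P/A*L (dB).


alpha^1.4 = 0.25^1.4 = 0.143587
Attenuation rate = 1.05 * alpha^1.4 * P / A
= 1.05 * 0.143587 * 3.06 / 0.558 = 0.826783 dB/m
Total Att = 0.826783 * 8.9 = 7.3584 dB


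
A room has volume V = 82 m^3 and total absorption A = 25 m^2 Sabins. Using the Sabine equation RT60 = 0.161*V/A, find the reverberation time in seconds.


RT60 = 0.161 * 82 / 25 = 0.52808 s


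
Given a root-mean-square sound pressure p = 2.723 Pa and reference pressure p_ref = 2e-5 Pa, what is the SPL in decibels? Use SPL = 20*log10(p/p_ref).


p / p_ref = 2.723 / 2e-5 = 136150
SPL = 20 * log10(136150) = 102.68 dB


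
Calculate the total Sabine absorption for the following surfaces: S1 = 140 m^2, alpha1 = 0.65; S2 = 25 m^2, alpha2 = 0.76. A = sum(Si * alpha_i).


140 * 0.65 = 91
25 * 0.76 = 19
A_total = 91 + 19 = 110 m^2


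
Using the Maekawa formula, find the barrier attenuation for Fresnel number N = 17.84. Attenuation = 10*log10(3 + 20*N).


3 + 20*N = 3 + 20*17.84 = 359.8
Att = 10*log10(359.8) = 25.561 dB


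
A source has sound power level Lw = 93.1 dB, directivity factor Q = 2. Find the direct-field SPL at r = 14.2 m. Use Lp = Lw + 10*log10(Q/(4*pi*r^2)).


4*pi*r^2 = 4*pi*14.2^2 = 2533.88 m^2
Q / (4*pi*r^2) = 2 / 2533.88 = 0.000789303
Lp = 93.1 + 10*log10(0.000789303) = 62.072 dB


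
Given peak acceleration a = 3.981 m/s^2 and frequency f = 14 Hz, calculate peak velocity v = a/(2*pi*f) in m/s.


omega = 2*pi*f = 2*pi*14 = 87.9646 rad/s
v = a / omega = 3.981 / 87.9646 = 0.045257 m/s


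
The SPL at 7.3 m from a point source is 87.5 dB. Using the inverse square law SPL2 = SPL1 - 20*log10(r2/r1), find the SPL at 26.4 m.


r2/r1 = 26.4/7.3 = 3.61644
Correction = 20*log10(3.61644) = 11.1656 dB
SPL2 = 87.5 - 11.1656 = 76.334 dB


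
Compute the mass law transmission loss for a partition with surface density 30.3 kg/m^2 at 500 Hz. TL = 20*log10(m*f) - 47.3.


m * f = 30.3 * 500 = 15150
20*log10(15150) = 83.6083 dB
TL = 83.6083 - 47.3 = 36.308 dB


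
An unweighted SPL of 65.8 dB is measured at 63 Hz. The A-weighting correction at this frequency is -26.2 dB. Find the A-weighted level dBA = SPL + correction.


A-weighting table: 63 Hz -> -26.2 dB correction
SPL_A = SPL + correction = 65.8 + (-26.2) = 39.6 dBA


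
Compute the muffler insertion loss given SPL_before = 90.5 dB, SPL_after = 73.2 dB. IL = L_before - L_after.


Insertion loss = SPL without muffler - SPL with muffler
IL = 90.5 - 73.2 = 17.3 dB


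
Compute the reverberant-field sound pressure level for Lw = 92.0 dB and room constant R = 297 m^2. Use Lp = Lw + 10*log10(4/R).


4/R = 4/297 = 0.013468
Lp = 92.0 + 10*log10(0.013468) = 73.293 dB


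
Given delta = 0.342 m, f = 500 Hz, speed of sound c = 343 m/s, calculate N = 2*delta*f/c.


N = 2*delta*f/c = 2*delta/lambda, where lambda = c/f
lambda = 343 / 500 = 0.686 m
N = 2 * 0.342 / 0.686 = 0.99708


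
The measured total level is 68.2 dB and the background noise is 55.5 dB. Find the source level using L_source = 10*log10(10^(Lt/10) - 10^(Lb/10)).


10^(68.2/10) = 6.60693e+06
10^(55.5/10) = 354813
Difference = 6.60693e+06 - 354813 = 6.25212e+06
L_source = 10*log10(6.25212e+06) = 67.96 dB


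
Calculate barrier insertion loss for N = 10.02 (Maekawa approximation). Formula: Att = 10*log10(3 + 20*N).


3 + 20*N = 3 + 20*10.02 = 203.4
Att = 10*log10(203.4) = 23.084 dB


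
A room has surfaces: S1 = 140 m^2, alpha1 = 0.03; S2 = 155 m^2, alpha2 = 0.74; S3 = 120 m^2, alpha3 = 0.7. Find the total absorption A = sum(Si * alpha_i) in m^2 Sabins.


140 * 0.03 = 4.2
155 * 0.74 = 114.7
120 * 0.7 = 84
A_total = 4.2 + 114.7 + 84 = 202.9 m^2


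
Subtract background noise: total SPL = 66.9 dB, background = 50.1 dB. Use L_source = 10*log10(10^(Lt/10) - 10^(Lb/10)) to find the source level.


10^(66.9/10) = 4.89779e+06
10^(50.1/10) = 102329
Difference = 4.89779e+06 - 102329 = 4.79546e+06
L_source = 10*log10(4.79546e+06) = 66.808 dB


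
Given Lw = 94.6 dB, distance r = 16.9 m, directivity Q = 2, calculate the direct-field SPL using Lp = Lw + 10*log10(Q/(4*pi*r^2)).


4*pi*r^2 = 4*pi*16.9^2 = 3589.08 m^2
Q / (4*pi*r^2) = 2 / 3589.08 = 0.000557246
Lp = 94.6 + 10*log10(0.000557246) = 62.06 dB


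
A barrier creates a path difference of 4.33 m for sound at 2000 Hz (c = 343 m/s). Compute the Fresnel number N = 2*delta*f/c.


N = 2*delta*f/c = 2*delta/lambda, where lambda = c/f
lambda = 343 / 2000 = 0.1715 m
N = 2 * 4.33 / 0.1715 = 50.496


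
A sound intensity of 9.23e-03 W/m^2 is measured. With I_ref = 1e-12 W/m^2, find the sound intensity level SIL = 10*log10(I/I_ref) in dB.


I / I_ref = 9.23e-03 / 1e-12 = 9.23e+09
SIL = 10 * log10(9.23e+09) = 99.652 dB


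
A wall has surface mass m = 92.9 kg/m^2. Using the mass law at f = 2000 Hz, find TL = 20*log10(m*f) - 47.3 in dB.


m * f = 92.9 * 2000 = 185800
20*log10(185800) = 105.381 dB
TL = 105.381 - 47.3 = 58.081 dB


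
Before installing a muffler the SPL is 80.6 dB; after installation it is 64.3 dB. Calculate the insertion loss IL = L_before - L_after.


Insertion loss = SPL without muffler - SPL with muffler
IL = 80.6 - 64.3 = 16.3 dB


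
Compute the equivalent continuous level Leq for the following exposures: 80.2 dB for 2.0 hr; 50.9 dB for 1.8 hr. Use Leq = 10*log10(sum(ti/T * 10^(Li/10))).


T_total = 2.0 + 1.8 = 3.8 hr
(2.0/3.8) * 10^(80.2/10) = 5.5112e+07
(1.8/3.8) * 10^(50.9/10) = 58275.9
Sum = 5.5112e+07 + 58275.9 = 5.51703e+07
Leq = 10*log10(5.51703e+07) = 77.417 dB


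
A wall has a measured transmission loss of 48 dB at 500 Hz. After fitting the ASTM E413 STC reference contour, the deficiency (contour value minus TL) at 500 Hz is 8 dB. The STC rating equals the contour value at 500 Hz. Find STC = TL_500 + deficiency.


By ASTM E413, STC = value of the fitted reference contour at 500 Hz.
Contour value at 500 Hz = TL_500 + deficiency = 48 + 8 = 56
STC = 56


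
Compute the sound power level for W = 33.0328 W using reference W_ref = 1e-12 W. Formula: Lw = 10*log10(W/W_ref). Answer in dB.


W / W_ref = 33.0328 / 1e-12 = 3.30328e+13
Lw = 10 * log10(3.30328e+13) = 135.19 dB


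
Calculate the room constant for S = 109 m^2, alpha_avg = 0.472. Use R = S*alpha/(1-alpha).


R = 109 * 0.472 / (1 - 0.472) = 97.439 m^2


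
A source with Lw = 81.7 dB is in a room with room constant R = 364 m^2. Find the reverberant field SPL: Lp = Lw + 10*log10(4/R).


4/R = 4/364 = 0.010989
Lp = 81.7 + 10*log10(0.010989) = 62.11 dB


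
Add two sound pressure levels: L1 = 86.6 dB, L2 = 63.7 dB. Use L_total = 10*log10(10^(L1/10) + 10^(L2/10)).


10^(86.6/10) = 4.57088e+08
10^(63.7/10) = 2.34423e+06
Sum = 4.57088e+08 + 2.34423e+06 = 4.59432e+08
L_total = 10*log10(4.59432e+08) = 86.622 dB


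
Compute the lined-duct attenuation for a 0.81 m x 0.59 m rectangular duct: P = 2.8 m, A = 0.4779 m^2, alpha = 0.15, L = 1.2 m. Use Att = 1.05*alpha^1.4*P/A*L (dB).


alpha^1.4 = 0.15^1.4 = 0.0702308
Attenuation rate = 1.05 * alpha^1.4 * P / A
= 1.05 * 0.0702308 * 2.8 / 0.4779 = 0.432054 dB/m
Total Att = 0.432054 * 1.2 = 0.51846 dB


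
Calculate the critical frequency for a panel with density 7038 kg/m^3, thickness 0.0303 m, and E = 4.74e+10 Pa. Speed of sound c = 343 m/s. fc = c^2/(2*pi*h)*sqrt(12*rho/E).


12*rho/E = 12*7038/4.74e+10 = 1.78177e-06
sqrt(12*rho/E) = sqrt(1.78177e-06) = 0.00133483
c^2/(2*pi*h) = 343^2/(2*pi*0.0303) = 617968
fc = 617968 * 0.00133483 = 824.88 Hz


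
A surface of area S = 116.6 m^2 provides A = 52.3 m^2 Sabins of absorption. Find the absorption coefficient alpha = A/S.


Absorption coefficient = absorbed power / incident power
alpha = A / S = 52.3 / 116.6 = 0.44854


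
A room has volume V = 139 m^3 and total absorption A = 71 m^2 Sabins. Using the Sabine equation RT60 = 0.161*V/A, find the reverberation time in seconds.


RT60 = 0.161 * 139 / 71 = 0.3152 s


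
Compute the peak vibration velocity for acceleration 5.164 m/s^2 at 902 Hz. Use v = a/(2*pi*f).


omega = 2*pi*f = 2*pi*902 = 5667.43 rad/s
v = a / omega = 5.164 / 5667.43 = 0.00091117 m/s


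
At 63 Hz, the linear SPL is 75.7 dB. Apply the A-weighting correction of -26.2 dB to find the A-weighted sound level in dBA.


A-weighting table: 63 Hz -> -26.2 dB correction
SPL_A = SPL + correction = 75.7 + (-26.2) = 49.5 dBA


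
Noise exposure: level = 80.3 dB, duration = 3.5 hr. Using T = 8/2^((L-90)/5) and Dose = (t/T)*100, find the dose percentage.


T_allowed = 8 / 2^((80.3 - 90)/5) = 30.6965 hr
Dose = 3.5 / 30.6965 * 100 = 11.402 %


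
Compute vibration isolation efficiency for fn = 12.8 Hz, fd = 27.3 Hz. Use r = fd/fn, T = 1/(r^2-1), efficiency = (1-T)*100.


r = 27.3 / 12.8 = 2.13281
r^2 - 1 = 2.13281^2 - 1 = 3.54888
T = 1/3.54888 = 0.281779
Efficiency = (1 - 0.281779)*100 = 71.822 %


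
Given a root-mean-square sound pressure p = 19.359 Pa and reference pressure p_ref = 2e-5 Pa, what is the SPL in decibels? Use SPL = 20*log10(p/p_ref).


p / p_ref = 19.359 / 2e-5 = 967950
SPL = 20 * log10(967950) = 119.72 dB


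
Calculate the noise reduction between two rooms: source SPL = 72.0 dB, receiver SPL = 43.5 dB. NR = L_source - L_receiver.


NR = L_source - L_receiver (difference between source and receiving room levels)
NR = 72.0 - 43.5 = 28.5 dB


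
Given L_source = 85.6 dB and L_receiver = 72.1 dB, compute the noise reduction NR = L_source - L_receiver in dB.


NR = L_source - L_receiver (difference between source and receiving room levels)
NR = 85.6 - 72.1 = 13.5 dB


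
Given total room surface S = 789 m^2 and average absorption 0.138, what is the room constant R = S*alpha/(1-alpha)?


R = 789 * 0.138 / (1 - 0.138) = 126.31 m^2


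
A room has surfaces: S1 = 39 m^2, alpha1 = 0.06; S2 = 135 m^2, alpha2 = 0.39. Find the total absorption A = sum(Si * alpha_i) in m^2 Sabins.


39 * 0.06 = 2.34
135 * 0.39 = 52.65
A_total = 2.34 + 52.65 = 54.99 m^2


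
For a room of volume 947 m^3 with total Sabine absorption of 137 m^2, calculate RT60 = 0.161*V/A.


RT60 = 0.161 * 947 / 137 = 1.1129 s


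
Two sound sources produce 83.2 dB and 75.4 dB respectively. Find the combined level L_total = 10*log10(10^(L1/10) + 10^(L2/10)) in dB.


10^(83.2/10) = 2.0893e+08
10^(75.4/10) = 3.46737e+07
Sum = 2.0893e+08 + 3.46737e+07 = 2.43604e+08
L_total = 10*log10(2.43604e+08) = 83.867 dB


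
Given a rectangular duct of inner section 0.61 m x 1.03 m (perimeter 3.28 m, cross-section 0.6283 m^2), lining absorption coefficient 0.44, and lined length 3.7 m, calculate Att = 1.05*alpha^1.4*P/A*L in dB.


alpha^1.4 = 0.44^1.4 = 0.316835
Attenuation rate = 1.05 * alpha^1.4 * P / A
= 1.05 * 0.316835 * 3.28 / 0.6283 = 1.73672 dB/m
Total Att = 1.73672 * 3.7 = 6.4259 dB


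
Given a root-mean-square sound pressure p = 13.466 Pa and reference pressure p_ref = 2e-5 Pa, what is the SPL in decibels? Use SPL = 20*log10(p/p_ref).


p / p_ref = 13.466 / 2e-5 = 673300
SPL = 20 * log10(673300) = 116.56 dB


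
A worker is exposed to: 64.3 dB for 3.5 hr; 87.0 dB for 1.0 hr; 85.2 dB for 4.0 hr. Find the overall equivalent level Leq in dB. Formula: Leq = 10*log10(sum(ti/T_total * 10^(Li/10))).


T_total = 3.5 + 1.0 + 4.0 = 8.5 hr
(3.5/8.5) * 10^(64.3/10) = 1.10828e+06
(1.0/8.5) * 10^(87.0/10) = 5.89632e+07
(4.0/8.5) * 10^(85.2/10) = 1.55826e+08
Sum = 1.10828e+06 + 5.89632e+07 + 1.55826e+08 = 2.15897e+08
Leq = 10*log10(2.15897e+08) = 83.342 dB


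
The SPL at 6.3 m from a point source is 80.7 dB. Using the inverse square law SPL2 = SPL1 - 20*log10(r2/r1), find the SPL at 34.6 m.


r2/r1 = 34.6/6.3 = 5.49206
Correction = 20*log10(5.49206) = 14.7947 dB
SPL2 = 80.7 - 14.7947 = 65.905 dB


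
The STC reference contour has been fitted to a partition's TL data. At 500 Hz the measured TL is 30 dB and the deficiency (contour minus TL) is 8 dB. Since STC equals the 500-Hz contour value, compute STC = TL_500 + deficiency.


By ASTM E413, STC = value of the fitted reference contour at 500 Hz.
Contour value at 500 Hz = TL_500 + deficiency = 30 + 8 = 38
STC = 38


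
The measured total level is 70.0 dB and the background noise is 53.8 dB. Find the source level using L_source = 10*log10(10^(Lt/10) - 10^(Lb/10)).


10^(70.0/10) = 1e+07
10^(53.8/10) = 239883
Difference = 1e+07 - 239883 = 9.76012e+06
L_source = 10*log10(9.76012e+06) = 69.895 dB


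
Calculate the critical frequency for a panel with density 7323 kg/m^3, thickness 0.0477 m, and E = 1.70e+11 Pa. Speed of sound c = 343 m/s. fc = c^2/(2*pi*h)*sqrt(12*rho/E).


12*rho/E = 12*7323/1.70e+11 = 5.16918e-07
sqrt(12*rho/E) = sqrt(5.16918e-07) = 0.00071897
c^2/(2*pi*h) = 343^2/(2*pi*0.0477) = 392545
fc = 392545 * 0.00071897 = 282.23 Hz


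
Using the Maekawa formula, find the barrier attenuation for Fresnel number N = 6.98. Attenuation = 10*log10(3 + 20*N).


3 + 20*N = 3 + 20*6.98 = 142.6
Att = 10*log10(142.6) = 21.541 dB


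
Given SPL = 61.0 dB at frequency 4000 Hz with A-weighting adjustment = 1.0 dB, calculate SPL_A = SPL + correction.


A-weighting table: 4000 Hz -> 1.0 dB correction
SPL_A = SPL + correction = 61.0 + (1.0) = 62 dBA


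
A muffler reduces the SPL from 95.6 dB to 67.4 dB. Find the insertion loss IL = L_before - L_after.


Insertion loss = SPL without muffler - SPL with muffler
IL = 95.6 - 67.4 = 28.2 dB


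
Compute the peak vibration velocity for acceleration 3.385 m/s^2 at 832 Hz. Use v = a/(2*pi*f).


omega = 2*pi*f = 2*pi*832 = 5227.61 rad/s
v = a / omega = 3.385 / 5227.61 = 0.00064752 m/s


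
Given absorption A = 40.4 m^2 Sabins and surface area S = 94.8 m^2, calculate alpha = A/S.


Absorption coefficient = absorbed power / incident power
alpha = A / S = 40.4 / 94.8 = 0.42616


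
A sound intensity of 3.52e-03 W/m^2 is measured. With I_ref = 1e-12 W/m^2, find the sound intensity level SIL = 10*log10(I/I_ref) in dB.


I / I_ref = 3.52e-03 / 1e-12 = 3.52e+09
SIL = 10 * log10(3.52e+09) = 95.465 dB


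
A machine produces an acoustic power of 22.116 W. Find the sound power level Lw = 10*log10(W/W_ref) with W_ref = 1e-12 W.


W / W_ref = 22.116 / 1e-12 = 2.2116e+13
Lw = 10 * log10(2.2116e+13) = 133.45 dB


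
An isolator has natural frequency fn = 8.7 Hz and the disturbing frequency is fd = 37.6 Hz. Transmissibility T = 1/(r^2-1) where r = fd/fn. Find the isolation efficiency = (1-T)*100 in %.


r = 37.6 / 8.7 = 4.32184
r^2 - 1 = 4.32184^2 - 1 = 17.6783
T = 1/17.6783 = 0.0565665
Efficiency = (1 - 0.0565665)*100 = 94.343 %


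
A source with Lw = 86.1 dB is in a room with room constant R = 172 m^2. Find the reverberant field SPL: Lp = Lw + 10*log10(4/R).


4/R = 4/172 = 0.0232558
Lp = 86.1 + 10*log10(0.0232558) = 69.765 dB


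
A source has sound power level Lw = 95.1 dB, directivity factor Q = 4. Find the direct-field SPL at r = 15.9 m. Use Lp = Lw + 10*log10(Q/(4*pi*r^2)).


4*pi*r^2 = 4*pi*15.9^2 = 3176.9 m^2
Q / (4*pi*r^2) = 4 / 3176.9 = 0.00125909
Lp = 95.1 + 10*log10(0.00125909) = 66.101 dB


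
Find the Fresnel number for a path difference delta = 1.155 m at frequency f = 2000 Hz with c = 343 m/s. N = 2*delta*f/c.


N = 2*delta*f/c = 2*delta/lambda, where lambda = c/f
lambda = 343 / 2000 = 0.1715 m
N = 2 * 1.155 / 0.1715 = 13.469


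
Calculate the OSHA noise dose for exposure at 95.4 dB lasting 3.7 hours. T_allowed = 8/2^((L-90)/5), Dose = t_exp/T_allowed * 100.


T_allowed = 8 / 2^((95.4 - 90)/5) = 3.78423 hr
Dose = 3.7 / 3.78423 * 100 = 97.774 %


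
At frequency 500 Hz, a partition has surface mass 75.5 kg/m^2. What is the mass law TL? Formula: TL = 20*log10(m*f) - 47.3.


m * f = 75.5 * 500 = 37750
20*log10(37750) = 91.5383 dB
TL = 91.5383 - 47.3 = 44.238 dB


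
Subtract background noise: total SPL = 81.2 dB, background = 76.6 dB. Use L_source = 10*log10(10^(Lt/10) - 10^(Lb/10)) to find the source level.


10^(81.2/10) = 1.31826e+08
10^(76.6/10) = 4.57088e+07
Difference = 1.31826e+08 - 4.57088e+07 = 8.61172e+07
L_source = 10*log10(8.61172e+07) = 79.351 dB


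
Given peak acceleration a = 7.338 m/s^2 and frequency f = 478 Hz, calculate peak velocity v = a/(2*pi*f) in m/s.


omega = 2*pi*f = 2*pi*478 = 3003.36 rad/s
v = a / omega = 7.338 / 3003.36 = 0.0024433 m/s


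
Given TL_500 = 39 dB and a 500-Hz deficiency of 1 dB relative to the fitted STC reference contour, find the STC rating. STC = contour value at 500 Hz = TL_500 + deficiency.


By ASTM E413, STC = value of the fitted reference contour at 500 Hz.
Contour value at 500 Hz = TL_500 + deficiency = 39 + 1 = 40
STC = 40


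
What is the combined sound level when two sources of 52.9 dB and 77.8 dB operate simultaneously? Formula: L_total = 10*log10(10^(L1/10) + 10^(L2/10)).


10^(52.9/10) = 194984
10^(77.8/10) = 6.0256e+07
Sum = 194984 + 6.0256e+07 = 6.0451e+07
L_total = 10*log10(6.0451e+07) = 77.814 dB


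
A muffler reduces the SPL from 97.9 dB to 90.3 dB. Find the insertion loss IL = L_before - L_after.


Insertion loss = SPL without muffler - SPL with muffler
IL = 97.9 - 90.3 = 7.6 dB


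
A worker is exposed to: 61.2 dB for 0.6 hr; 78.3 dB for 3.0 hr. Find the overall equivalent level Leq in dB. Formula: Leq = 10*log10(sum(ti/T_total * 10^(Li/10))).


T_total = 0.6 + 3.0 = 3.6 hr
(0.6/3.6) * 10^(61.2/10) = 219709
(3.0/3.6) * 10^(78.3/10) = 5.63402e+07
Sum = 219709 + 5.63402e+07 = 5.65599e+07
Leq = 10*log10(5.65599e+07) = 77.525 dB


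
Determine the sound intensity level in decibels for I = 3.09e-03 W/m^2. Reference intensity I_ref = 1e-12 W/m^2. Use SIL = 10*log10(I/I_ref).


I / I_ref = 3.09e-03 / 1e-12 = 3.09e+09
SIL = 10 * log10(3.09e+09) = 94.9 dB


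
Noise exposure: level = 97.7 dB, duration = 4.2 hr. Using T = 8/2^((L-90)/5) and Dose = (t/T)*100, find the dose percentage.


T_allowed = 8 / 2^((97.7 - 90)/5) = 2.75108 hr
Dose = 4.2 / 2.75108 * 100 = 152.67 %


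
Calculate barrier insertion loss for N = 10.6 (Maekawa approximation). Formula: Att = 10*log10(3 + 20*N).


3 + 20*N = 3 + 20*10.6 = 215
Att = 10*log10(215) = 23.324 dB


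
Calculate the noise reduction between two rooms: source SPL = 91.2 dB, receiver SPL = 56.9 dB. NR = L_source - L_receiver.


NR = L_source - L_receiver (difference between source and receiving room levels)
NR = 91.2 - 56.9 = 34.3 dB


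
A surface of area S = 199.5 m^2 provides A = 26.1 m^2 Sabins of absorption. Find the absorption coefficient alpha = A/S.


Absorption coefficient = absorbed power / incident power
alpha = A / S = 26.1 / 199.5 = 0.13083


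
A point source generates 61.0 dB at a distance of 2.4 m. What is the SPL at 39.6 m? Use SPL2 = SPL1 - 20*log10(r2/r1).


r2/r1 = 39.6/2.4 = 16.5
Correction = 20*log10(16.5) = 24.3497 dB
SPL2 = 61.0 - 24.3497 = 36.65 dB


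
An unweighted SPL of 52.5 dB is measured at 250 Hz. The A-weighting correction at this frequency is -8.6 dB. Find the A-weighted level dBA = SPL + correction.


A-weighting table: 250 Hz -> -8.6 dB correction
SPL_A = SPL + correction = 52.5 + (-8.6) = 43.9 dBA


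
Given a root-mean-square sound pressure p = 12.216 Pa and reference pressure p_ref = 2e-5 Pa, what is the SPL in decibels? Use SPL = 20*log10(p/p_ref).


p / p_ref = 12.216 / 2e-5 = 610800
SPL = 20 * log10(610800) = 115.72 dB


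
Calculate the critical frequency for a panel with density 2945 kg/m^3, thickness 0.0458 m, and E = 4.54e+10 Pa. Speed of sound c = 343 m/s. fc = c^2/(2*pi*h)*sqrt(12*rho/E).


12*rho/E = 12*2945/4.54e+10 = 7.78414e-07
sqrt(12*rho/E) = sqrt(7.78414e-07) = 0.000882278
c^2/(2*pi*h) = 343^2/(2*pi*0.0458) = 408830
fc = 408830 * 0.000882278 = 360.7 Hz


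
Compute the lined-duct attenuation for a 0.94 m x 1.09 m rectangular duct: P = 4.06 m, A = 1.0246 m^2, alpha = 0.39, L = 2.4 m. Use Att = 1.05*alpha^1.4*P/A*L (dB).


alpha^1.4 = 0.39^1.4 = 0.267603
Attenuation rate = 1.05 * alpha^1.4 * P / A
= 1.05 * 0.267603 * 4.06 / 1.0246 = 1.1134 dB/m
Total Att = 1.1134 * 2.4 = 2.6722 dB


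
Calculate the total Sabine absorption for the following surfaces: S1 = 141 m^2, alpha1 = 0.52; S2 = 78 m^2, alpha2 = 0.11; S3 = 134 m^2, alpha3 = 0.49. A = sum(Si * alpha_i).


141 * 0.52 = 73.32
78 * 0.11 = 8.58
134 * 0.49 = 65.66
A_total = 73.32 + 8.58 + 65.66 = 147.56 m^2


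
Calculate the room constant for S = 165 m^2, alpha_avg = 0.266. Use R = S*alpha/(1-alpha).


R = 165 * 0.266 / (1 - 0.266) = 59.796 m^2


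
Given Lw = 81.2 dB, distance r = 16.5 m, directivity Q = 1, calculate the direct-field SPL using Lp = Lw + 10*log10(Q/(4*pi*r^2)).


4*pi*r^2 = 4*pi*16.5^2 = 3421.19 m^2
Q / (4*pi*r^2) = 1 / 3421.19 = 0.000292296
Lp = 81.2 + 10*log10(0.000292296) = 45.858 dB


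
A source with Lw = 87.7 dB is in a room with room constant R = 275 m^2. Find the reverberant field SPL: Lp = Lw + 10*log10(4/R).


4/R = 4/275 = 0.0145455
Lp = 87.7 + 10*log10(0.0145455) = 69.327 dB


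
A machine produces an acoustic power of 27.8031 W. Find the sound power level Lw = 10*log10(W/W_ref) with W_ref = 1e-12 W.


W / W_ref = 27.8031 / 1e-12 = 2.78031e+13
Lw = 10 * log10(2.78031e+13) = 134.44 dB


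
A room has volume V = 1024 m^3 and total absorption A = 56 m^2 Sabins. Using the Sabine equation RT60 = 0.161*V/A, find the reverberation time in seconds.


RT60 = 0.161 * 1024 / 56 = 2.944 s


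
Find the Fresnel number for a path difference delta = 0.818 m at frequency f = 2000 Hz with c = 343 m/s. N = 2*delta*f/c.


N = 2*delta*f/c = 2*delta/lambda, where lambda = c/f
lambda = 343 / 2000 = 0.1715 m
N = 2 * 0.818 / 0.1715 = 9.5394


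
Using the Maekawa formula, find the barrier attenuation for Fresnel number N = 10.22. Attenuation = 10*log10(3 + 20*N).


3 + 20*N = 3 + 20*10.22 = 207.4
Att = 10*log10(207.4) = 23.168 dB


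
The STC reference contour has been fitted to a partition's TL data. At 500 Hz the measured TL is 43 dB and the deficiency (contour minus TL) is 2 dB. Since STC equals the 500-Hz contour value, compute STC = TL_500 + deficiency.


By ASTM E413, STC = value of the fitted reference contour at 500 Hz.
Contour value at 500 Hz = TL_500 + deficiency = 43 + 2 = 45
STC = 45


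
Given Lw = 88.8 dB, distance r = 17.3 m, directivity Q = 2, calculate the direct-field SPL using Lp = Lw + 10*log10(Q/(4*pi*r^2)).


4*pi*r^2 = 4*pi*17.3^2 = 3760.99 m^2
Q / (4*pi*r^2) = 2 / 3760.99 = 0.000531775
Lp = 88.8 + 10*log10(0.000531775) = 56.057 dB


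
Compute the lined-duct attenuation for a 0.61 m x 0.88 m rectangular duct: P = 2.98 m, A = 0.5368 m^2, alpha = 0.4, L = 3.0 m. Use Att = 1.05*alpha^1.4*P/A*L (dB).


alpha^1.4 = 0.4^1.4 = 0.277258
Attenuation rate = 1.05 * alpha^1.4 * P / A
= 1.05 * 0.277258 * 2.98 / 0.5368 = 1.61613 dB/m
Total Att = 1.61613 * 3.0 = 4.8484 dB


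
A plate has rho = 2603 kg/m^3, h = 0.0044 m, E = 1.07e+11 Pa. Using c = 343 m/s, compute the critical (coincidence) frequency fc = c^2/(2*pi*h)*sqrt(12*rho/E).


12*rho/E = 12*2603/1.07e+11 = 2.91925e-07
sqrt(12*rho/E) = sqrt(2.91925e-07) = 0.000540301
c^2/(2*pi*h) = 343^2/(2*pi*0.0044) = 4.25555e+06
fc = 4.25555e+06 * 0.000540301 = 2299.3 Hz


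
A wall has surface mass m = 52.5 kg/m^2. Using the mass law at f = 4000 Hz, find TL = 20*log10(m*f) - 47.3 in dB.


m * f = 52.5 * 4000 = 210000
20*log10(210000) = 106.444 dB
TL = 106.444 - 47.3 = 59.144 dB


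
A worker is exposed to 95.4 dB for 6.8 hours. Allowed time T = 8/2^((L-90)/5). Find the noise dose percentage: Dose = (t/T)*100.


T_allowed = 8 / 2^((95.4 - 90)/5) = 3.78423 hr
Dose = 6.8 / 3.78423 * 100 = 179.69 %


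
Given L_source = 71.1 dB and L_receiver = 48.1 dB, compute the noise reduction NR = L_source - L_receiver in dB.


NR = L_source - L_receiver (difference between source and receiving room levels)
NR = 71.1 - 48.1 = 23 dB


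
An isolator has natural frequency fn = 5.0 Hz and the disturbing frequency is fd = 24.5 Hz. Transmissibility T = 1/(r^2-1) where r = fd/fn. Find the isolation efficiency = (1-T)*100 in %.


r = 24.5 / 5.0 = 4.9
r^2 - 1 = 4.9^2 - 1 = 23.01
T = 1/23.01 = 0.0434594
Efficiency = (1 - 0.0434594)*100 = 95.654 %


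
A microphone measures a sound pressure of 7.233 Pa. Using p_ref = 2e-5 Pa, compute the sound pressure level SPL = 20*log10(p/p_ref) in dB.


p / p_ref = 7.233 / 2e-5 = 361650
SPL = 20 * log10(361650) = 111.17 dB


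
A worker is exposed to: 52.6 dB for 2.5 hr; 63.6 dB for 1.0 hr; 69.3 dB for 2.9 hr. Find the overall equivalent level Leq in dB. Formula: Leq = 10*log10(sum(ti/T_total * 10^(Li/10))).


T_total = 2.5 + 1.0 + 2.9 = 6.4 hr
(2.5/6.4) * 10^(52.6/10) = 71082.1
(1.0/6.4) * 10^(63.6/10) = 357948
(2.9/6.4) * 10^(69.3/10) = 3.85672e+06
Sum = 71082.1 + 357948 + 3.85672e+06 = 4.28575e+06
Leq = 10*log10(4.28575e+06) = 66.32 dB


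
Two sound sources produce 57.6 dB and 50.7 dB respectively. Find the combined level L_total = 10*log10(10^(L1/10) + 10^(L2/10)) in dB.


10^(57.6/10) = 575440
10^(50.7/10) = 117490
Sum = 575440 + 117490 = 692930
L_total = 10*log10(692930) = 58.407 dB


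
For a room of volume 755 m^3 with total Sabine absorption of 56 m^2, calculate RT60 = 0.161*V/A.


RT60 = 0.161 * 755 / 56 = 2.1706 s


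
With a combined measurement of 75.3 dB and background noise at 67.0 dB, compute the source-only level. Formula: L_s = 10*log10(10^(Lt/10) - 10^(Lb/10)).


10^(75.3/10) = 3.38844e+07
10^(67.0/10) = 5.01187e+06
Difference = 3.38844e+07 - 5.01187e+06 = 2.88725e+07
L_source = 10*log10(2.88725e+07) = 74.605 dB


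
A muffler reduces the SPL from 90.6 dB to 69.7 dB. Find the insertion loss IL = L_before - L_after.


Insertion loss = SPL without muffler - SPL with muffler
IL = 90.6 - 69.7 = 20.9 dB


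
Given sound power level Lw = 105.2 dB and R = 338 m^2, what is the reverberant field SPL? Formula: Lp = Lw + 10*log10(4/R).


4/R = 4/338 = 0.0118343
Lp = 105.2 + 10*log10(0.0118343) = 85.931 dB


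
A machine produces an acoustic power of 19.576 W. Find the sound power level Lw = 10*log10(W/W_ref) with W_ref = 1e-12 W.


W / W_ref = 19.576 / 1e-12 = 1.9576e+13
Lw = 10 * log10(1.9576e+13) = 132.92 dB


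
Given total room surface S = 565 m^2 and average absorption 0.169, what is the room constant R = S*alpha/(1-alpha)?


R = 565 * 0.169 / (1 - 0.169) = 114.9 m^2


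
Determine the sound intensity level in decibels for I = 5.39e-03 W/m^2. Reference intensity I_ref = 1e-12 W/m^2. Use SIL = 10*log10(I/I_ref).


I / I_ref = 5.39e-03 / 1e-12 = 5.39e+09
SIL = 10 * log10(5.39e+09) = 97.316 dB


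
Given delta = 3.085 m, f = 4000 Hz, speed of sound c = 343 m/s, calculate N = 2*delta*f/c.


N = 2*delta*f/c = 2*delta/lambda, where lambda = c/f
lambda = 343 / 4000 = 0.08575 m
N = 2 * 3.085 / 0.08575 = 71.953


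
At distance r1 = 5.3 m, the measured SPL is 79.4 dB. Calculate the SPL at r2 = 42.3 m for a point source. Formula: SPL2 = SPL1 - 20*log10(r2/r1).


r2/r1 = 42.3/5.3 = 7.98113
Correction = 20*log10(7.98113) = 18.0413 dB
SPL2 = 79.4 - 18.0413 = 61.359 dB


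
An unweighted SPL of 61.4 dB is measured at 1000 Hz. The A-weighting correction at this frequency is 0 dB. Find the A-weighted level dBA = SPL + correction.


A-weighting table: 1000 Hz -> 0 dB correction
SPL_A = SPL + correction = 61.4 + (0) = 61.4 dBA


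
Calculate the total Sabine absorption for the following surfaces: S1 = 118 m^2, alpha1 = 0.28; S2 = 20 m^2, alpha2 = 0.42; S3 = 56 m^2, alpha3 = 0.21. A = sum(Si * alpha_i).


118 * 0.28 = 33.04
20 * 0.42 = 8.4
56 * 0.21 = 11.76
A_total = 33.04 + 8.4 + 11.76 = 53.2 m^2


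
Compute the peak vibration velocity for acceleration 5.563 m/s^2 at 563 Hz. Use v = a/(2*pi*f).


omega = 2*pi*f = 2*pi*563 = 3537.43 rad/s
v = a / omega = 5.563 / 3537.43 = 0.0015726 m/s


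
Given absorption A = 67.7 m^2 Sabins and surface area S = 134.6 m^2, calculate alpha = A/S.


Absorption coefficient = absorbed power / incident power
alpha = A / S = 67.7 / 134.6 = 0.50297


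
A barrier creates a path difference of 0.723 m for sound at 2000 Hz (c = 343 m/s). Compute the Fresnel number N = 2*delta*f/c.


N = 2*delta*f/c = 2*delta/lambda, where lambda = c/f
lambda = 343 / 2000 = 0.1715 m
N = 2 * 0.723 / 0.1715 = 8.4315


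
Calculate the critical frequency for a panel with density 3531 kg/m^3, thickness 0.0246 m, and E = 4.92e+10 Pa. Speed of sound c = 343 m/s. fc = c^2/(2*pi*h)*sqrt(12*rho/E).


12*rho/E = 12*3531/4.92e+10 = 8.6122e-07
sqrt(12*rho/E) = sqrt(8.6122e-07) = 0.000928019
c^2/(2*pi*h) = 343^2/(2*pi*0.0246) = 761155
fc = 761155 * 0.000928019 = 706.37 Hz


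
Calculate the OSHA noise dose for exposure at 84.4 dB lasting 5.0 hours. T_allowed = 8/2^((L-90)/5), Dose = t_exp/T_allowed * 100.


T_allowed = 8 / 2^((84.4 - 90)/5) = 17.3878 hr
Dose = 5.0 / 17.3878 * 100 = 28.756 %


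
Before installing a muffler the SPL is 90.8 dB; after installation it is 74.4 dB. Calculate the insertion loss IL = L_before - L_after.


Insertion loss = SPL without muffler - SPL with muffler
IL = 90.8 - 74.4 = 16.4 dB


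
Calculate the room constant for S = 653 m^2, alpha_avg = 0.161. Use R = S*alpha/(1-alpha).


R = 653 * 0.161 / (1 - 0.161) = 125.31 m^2


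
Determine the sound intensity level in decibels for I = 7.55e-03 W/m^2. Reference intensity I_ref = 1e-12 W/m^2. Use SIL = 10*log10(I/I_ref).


I / I_ref = 7.55e-03 / 1e-12 = 7.55e+09
SIL = 10 * log10(7.55e+09) = 98.779 dB


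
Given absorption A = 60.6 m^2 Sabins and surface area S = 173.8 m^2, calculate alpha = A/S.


Absorption coefficient = absorbed power / incident power
alpha = A / S = 60.6 / 173.8 = 0.34868


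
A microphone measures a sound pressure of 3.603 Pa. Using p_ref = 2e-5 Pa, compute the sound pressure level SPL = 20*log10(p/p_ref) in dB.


p / p_ref = 3.603 / 2e-5 = 180150
SPL = 20 * log10(180150) = 105.11 dB


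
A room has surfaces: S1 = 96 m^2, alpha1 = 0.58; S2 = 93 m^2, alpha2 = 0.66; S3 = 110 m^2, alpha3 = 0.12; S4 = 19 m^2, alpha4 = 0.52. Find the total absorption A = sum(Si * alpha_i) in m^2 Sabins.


96 * 0.58 = 55.68
93 * 0.66 = 61.38
110 * 0.12 = 13.2
19 * 0.52 = 9.88
A_total = 55.68 + 61.38 + 13.2 + 9.88 = 140.14 m^2


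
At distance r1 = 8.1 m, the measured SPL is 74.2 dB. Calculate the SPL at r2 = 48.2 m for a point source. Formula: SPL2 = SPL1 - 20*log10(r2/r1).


r2/r1 = 48.2/8.1 = 5.95062
Correction = 20*log10(5.95062) = 15.4912 dB
SPL2 = 74.2 - 15.4912 = 58.709 dB


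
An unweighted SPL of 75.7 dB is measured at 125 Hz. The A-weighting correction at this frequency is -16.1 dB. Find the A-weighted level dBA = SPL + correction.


A-weighting table: 125 Hz -> -16.1 dB correction
SPL_A = SPL + correction = 75.7 + (-16.1) = 59.6 dBA


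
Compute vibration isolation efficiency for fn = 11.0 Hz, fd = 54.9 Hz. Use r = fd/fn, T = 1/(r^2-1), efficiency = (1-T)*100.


r = 54.9 / 11.0 = 4.99091
r^2 - 1 = 4.99091^2 - 1 = 23.9092
T = 1/23.9092 = 0.0418249
Efficiency = (1 - 0.0418249)*100 = 95.818 %


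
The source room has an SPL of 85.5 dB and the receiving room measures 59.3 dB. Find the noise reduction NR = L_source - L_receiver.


NR = L_source - L_receiver (difference between source and receiving room levels)
NR = 85.5 - 59.3 = 26.2 dB


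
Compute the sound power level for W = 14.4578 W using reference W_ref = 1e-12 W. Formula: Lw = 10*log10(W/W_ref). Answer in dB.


W / W_ref = 14.4578 / 1e-12 = 1.44578e+13
Lw = 10 * log10(1.44578e+13) = 131.6 dB


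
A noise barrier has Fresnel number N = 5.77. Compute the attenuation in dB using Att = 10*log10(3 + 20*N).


3 + 20*N = 3 + 20*5.77 = 118.4
Att = 10*log10(118.4) = 20.734 dB


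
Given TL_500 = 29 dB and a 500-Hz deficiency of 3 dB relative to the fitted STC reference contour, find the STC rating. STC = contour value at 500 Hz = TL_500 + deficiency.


By ASTM E413, STC = value of the fitted reference contour at 500 Hz.
Contour value at 500 Hz = TL_500 + deficiency = 29 + 3 = 32
STC = 32


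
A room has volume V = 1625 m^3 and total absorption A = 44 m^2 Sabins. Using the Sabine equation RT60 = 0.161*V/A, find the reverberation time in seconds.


RT60 = 0.161 * 1625 / 44 = 5.946 s


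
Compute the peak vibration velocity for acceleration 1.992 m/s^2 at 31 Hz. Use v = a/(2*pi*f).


omega = 2*pi*f = 2*pi*31 = 194.779 rad/s
v = a / omega = 1.992 / 194.779 = 0.010227 m/s


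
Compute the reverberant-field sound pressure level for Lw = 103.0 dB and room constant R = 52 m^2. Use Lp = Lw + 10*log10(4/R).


4/R = 4/52 = 0.0769231
Lp = 103.0 + 10*log10(0.0769231) = 91.861 dB


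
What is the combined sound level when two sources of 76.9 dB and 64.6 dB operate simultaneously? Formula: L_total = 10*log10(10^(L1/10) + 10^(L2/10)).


10^(76.9/10) = 4.89779e+07
10^(64.6/10) = 2.88403e+06
Sum = 4.89779e+07 + 2.88403e+06 = 5.18619e+07
L_total = 10*log10(5.18619e+07) = 77.148 dB


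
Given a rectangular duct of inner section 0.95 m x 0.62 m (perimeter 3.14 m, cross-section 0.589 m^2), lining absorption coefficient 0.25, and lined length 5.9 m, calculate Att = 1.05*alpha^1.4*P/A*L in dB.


alpha^1.4 = 0.25^1.4 = 0.143587
Attenuation rate = 1.05 * alpha^1.4 * P / A
= 1.05 * 0.143587 * 3.14 / 0.589 = 0.803746 dB/m
Total Att = 0.803746 * 5.9 = 4.7421 dB


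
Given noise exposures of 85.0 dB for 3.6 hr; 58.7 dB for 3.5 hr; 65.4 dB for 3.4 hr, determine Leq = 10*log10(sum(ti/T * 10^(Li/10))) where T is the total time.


T_total = 3.6 + 3.5 + 3.4 = 10.5 hr
(3.6/10.5) * 10^(85.0/10) = 1.08421e+08
(3.5/10.5) * 10^(58.7/10) = 247103
(3.4/10.5) * 10^(65.4/10) = 1.12277e+06
Sum = 1.08421e+08 + 247103 + 1.12277e+06 = 1.09791e+08
Leq = 10*log10(1.09791e+08) = 80.406 dB


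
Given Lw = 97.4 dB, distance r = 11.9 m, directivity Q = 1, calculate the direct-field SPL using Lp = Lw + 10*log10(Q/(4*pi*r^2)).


4*pi*r^2 = 4*pi*11.9^2 = 1779.52 m^2
Q / (4*pi*r^2) = 1 / 1779.52 = 0.000561949
Lp = 97.4 + 10*log10(0.000561949) = 64.897 dB


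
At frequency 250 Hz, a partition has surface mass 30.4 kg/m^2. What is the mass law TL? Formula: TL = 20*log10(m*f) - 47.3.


m * f = 30.4 * 250 = 7600
20*log10(7600) = 77.6163 dB
TL = 77.6163 - 47.3 = 30.316 dB


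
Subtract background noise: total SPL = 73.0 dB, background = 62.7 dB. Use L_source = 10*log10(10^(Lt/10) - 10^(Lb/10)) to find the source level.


10^(73.0/10) = 1.99526e+07
10^(62.7/10) = 1.86209e+06
Difference = 1.99526e+07 - 1.86209e+06 = 1.80905e+07
L_source = 10*log10(1.80905e+07) = 72.575 dB


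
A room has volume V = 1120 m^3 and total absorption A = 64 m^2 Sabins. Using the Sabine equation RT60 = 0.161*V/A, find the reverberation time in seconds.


RT60 = 0.161 * 1120 / 64 = 2.8175 s


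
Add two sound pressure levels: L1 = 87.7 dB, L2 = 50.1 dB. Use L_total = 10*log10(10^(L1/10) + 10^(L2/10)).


10^(87.7/10) = 5.88844e+08
10^(50.1/10) = 102329
Sum = 5.88844e+08 + 102329 = 5.88946e+08
L_total = 10*log10(5.88946e+08) = 87.701 dB


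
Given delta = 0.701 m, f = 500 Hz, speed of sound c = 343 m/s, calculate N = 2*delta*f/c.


N = 2*delta*f/c = 2*delta/lambda, where lambda = c/f
lambda = 343 / 500 = 0.686 m
N = 2 * 0.701 / 0.686 = 2.0437


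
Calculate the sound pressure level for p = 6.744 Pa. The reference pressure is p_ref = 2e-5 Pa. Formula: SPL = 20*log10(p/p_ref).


p / p_ref = 6.744 / 2e-5 = 337200
SPL = 20 * log10(337200) = 110.56 dB


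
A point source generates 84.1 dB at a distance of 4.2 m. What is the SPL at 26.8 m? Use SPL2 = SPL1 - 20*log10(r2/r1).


r2/r1 = 26.8/4.2 = 6.38095
Correction = 20*log10(6.38095) = 16.0977 dB
SPL2 = 84.1 - 16.0977 = 68.002 dB


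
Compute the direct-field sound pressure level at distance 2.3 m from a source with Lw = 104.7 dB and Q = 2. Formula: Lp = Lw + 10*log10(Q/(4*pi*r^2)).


4*pi*r^2 = 4*pi*2.3^2 = 66.4761 m^2
Q / (4*pi*r^2) = 2 / 66.4761 = 0.030086
Lp = 104.7 + 10*log10(0.030086) = 89.484 dB


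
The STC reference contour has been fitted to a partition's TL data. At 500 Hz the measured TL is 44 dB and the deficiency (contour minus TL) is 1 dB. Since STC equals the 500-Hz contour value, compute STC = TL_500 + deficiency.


By ASTM E413, STC = value of the fitted reference contour at 500 Hz.
Contour value at 500 Hz = TL_500 + deficiency = 44 + 1 = 45
STC = 45


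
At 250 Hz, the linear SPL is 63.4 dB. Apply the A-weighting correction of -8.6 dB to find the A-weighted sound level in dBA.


A-weighting table: 250 Hz -> -8.6 dB correction
SPL_A = SPL + correction = 63.4 + (-8.6) = 54.8 dBA


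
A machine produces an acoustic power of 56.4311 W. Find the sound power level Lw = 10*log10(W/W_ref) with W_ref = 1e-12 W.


W / W_ref = 56.4311 / 1e-12 = 5.64311e+13
Lw = 10 * log10(5.64311e+13) = 137.52 dB


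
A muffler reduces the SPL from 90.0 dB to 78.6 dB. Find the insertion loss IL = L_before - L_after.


Insertion loss = SPL without muffler - SPL with muffler
IL = 90.0 - 78.6 = 11.4 dB


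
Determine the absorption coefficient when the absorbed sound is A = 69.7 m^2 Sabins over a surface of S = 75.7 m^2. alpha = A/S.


Absorption coefficient = absorbed power / incident power
alpha = A / S = 69.7 / 75.7 = 0.92074


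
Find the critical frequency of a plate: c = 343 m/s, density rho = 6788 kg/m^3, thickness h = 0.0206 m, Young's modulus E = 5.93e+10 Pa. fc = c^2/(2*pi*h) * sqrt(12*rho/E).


12*rho/E = 12*6788/5.93e+10 = 1.37363e-06
sqrt(12*rho/E) = sqrt(1.37363e-06) = 0.00117202
c^2/(2*pi*h) = 343^2/(2*pi*0.0206) = 908952
fc = 908952 * 0.00117202 = 1065.3 Hz


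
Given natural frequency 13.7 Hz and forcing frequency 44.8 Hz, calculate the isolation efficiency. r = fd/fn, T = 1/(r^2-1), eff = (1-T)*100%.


r = 44.8 / 13.7 = 3.27007
r^2 - 1 = 3.27007^2 - 1 = 9.69336
T = 1/9.69336 = 0.103163
Efficiency = (1 - 0.103163)*100 = 89.684 %


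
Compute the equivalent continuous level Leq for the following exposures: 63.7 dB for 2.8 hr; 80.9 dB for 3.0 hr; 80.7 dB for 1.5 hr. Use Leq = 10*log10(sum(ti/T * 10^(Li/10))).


T_total = 2.8 + 3.0 + 1.5 = 7.3 hr
(2.8/7.3) * 10^(63.7/10) = 899156
(3.0/7.3) * 10^(80.9/10) = 5.0559e+07
(1.5/7.3) * 10^(80.7/10) = 2.41417e+07
Sum = 899156 + 5.0559e+07 + 2.41417e+07 = 7.55999e+07
Leq = 10*log10(7.55999e+07) = 78.785 dB


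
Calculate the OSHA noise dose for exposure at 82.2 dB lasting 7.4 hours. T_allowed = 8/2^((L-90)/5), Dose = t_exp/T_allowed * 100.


T_allowed = 8 / 2^((82.2 - 90)/5) = 23.5883 hr
Dose = 7.4 / 23.5883 * 100 = 31.371 %


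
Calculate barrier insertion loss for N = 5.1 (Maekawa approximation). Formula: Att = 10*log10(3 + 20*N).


3 + 20*N = 3 + 20*5.1 = 105
Att = 10*log10(105) = 20.212 dB


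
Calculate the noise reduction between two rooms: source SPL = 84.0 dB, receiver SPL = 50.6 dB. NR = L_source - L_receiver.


NR = L_source - L_receiver (difference between source and receiving room levels)
NR = 84.0 - 50.6 = 33.4 dB
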